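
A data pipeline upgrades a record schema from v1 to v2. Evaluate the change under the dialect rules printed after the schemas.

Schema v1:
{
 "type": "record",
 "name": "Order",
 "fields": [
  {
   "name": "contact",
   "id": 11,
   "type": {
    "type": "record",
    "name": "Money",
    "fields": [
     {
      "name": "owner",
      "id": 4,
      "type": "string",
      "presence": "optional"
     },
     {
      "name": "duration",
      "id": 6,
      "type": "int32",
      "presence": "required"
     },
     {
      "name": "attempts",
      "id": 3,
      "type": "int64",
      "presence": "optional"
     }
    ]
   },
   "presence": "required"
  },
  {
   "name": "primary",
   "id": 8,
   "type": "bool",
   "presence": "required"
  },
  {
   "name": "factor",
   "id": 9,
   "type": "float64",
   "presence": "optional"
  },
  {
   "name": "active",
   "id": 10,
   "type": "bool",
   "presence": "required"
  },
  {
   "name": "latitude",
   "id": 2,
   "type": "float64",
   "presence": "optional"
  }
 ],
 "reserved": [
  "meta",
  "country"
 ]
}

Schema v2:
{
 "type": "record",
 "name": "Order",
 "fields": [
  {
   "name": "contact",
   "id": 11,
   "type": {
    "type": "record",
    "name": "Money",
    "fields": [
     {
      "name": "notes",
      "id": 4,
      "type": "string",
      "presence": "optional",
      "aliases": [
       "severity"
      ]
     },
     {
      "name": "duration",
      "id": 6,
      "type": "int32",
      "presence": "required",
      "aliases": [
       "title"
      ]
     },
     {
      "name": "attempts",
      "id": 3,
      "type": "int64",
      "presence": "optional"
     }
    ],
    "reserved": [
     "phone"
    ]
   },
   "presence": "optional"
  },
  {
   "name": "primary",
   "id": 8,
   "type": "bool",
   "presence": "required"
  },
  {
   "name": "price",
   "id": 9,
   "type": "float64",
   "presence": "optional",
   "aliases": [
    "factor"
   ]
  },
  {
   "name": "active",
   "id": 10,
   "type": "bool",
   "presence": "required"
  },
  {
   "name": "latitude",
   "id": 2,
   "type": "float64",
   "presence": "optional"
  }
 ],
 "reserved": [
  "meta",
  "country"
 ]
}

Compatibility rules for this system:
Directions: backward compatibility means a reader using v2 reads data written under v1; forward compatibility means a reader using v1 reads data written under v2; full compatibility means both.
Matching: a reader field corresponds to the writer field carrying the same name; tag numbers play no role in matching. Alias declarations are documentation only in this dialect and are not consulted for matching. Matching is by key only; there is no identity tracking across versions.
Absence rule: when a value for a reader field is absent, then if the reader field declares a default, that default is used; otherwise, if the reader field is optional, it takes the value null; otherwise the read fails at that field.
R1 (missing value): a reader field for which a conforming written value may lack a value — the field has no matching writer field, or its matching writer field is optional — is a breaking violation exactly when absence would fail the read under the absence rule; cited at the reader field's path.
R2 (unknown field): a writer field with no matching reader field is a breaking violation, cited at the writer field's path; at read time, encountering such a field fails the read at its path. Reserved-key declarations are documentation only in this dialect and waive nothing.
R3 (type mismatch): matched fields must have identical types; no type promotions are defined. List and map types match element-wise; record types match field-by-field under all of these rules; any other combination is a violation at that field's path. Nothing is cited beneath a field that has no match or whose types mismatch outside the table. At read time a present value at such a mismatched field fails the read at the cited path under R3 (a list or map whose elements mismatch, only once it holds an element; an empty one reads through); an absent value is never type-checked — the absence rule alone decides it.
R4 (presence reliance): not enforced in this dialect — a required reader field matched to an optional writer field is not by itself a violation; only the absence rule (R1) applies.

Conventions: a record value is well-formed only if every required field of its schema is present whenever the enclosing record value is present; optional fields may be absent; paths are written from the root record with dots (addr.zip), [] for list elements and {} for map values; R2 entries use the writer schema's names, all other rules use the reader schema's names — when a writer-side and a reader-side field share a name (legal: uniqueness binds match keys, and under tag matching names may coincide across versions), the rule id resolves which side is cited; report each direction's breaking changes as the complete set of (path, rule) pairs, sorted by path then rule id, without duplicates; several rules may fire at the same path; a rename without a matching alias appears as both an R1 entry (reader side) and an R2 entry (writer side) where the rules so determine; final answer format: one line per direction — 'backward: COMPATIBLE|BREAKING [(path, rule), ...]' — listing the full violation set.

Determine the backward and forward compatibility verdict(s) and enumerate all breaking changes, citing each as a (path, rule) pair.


backward: BREAKING [(contact.owner, R2), (factor, R2)]; forward: BREAKING [(contact, R1), (contact.notes, R2), (price, R2)]

in Order below, arrows point writer -> reader
checking backward for Order: reader v2 against writer v1:
  contact: paired with writer contact (Money -> Money; writer required)
  primary: paired with writer primary (bool -> bool; writer required)
  price: no writer-side match
  active: paired with writer active (bool -> bool; writer required)
  latitude: paired with writer latitude (float64 -> float64; writer optional)
  writer factor: unknown to reader
  contact.notes: no writer-side match
  contact.duration: paired with writer contact.duration (int32 -> int32; writer required)
  contact.attempts: paired with writer contact.attempts (int64 -> int64; writer optional)
  writer contact.owner: unknown to reader
  violation R2 at contact.owner
  violation R2 at factor
  => backward verdict for Order: BREAKING, 2 violation(s)
checking forward for Order: reader v1 against writer v2:
  contact: paired with writer contact (Money -> Money; writer optional)
  primary: paired with writer primary (bool -> bool; writer required)
  factor: no writer-side match
  active: paired with writer active (bool -> bool; writer required)
  latitude: paired with writer latitude (float64 -> float64; writer optional)
  writer price: unknown to reader
  contact.owner: no writer-side match
  contact.duration: paired with writer contact.duration (int32 -> int32; writer required)
  contact.attempts: paired with writer contact.attempts (int64 -> int64; writer optional)
  writer contact.notes: unknown to reader
  violation R1 at contact
  violation R2 at contact.notes
  violation R2 at price
  => forward verdict for Order: BREAKING, 3 violation(s)


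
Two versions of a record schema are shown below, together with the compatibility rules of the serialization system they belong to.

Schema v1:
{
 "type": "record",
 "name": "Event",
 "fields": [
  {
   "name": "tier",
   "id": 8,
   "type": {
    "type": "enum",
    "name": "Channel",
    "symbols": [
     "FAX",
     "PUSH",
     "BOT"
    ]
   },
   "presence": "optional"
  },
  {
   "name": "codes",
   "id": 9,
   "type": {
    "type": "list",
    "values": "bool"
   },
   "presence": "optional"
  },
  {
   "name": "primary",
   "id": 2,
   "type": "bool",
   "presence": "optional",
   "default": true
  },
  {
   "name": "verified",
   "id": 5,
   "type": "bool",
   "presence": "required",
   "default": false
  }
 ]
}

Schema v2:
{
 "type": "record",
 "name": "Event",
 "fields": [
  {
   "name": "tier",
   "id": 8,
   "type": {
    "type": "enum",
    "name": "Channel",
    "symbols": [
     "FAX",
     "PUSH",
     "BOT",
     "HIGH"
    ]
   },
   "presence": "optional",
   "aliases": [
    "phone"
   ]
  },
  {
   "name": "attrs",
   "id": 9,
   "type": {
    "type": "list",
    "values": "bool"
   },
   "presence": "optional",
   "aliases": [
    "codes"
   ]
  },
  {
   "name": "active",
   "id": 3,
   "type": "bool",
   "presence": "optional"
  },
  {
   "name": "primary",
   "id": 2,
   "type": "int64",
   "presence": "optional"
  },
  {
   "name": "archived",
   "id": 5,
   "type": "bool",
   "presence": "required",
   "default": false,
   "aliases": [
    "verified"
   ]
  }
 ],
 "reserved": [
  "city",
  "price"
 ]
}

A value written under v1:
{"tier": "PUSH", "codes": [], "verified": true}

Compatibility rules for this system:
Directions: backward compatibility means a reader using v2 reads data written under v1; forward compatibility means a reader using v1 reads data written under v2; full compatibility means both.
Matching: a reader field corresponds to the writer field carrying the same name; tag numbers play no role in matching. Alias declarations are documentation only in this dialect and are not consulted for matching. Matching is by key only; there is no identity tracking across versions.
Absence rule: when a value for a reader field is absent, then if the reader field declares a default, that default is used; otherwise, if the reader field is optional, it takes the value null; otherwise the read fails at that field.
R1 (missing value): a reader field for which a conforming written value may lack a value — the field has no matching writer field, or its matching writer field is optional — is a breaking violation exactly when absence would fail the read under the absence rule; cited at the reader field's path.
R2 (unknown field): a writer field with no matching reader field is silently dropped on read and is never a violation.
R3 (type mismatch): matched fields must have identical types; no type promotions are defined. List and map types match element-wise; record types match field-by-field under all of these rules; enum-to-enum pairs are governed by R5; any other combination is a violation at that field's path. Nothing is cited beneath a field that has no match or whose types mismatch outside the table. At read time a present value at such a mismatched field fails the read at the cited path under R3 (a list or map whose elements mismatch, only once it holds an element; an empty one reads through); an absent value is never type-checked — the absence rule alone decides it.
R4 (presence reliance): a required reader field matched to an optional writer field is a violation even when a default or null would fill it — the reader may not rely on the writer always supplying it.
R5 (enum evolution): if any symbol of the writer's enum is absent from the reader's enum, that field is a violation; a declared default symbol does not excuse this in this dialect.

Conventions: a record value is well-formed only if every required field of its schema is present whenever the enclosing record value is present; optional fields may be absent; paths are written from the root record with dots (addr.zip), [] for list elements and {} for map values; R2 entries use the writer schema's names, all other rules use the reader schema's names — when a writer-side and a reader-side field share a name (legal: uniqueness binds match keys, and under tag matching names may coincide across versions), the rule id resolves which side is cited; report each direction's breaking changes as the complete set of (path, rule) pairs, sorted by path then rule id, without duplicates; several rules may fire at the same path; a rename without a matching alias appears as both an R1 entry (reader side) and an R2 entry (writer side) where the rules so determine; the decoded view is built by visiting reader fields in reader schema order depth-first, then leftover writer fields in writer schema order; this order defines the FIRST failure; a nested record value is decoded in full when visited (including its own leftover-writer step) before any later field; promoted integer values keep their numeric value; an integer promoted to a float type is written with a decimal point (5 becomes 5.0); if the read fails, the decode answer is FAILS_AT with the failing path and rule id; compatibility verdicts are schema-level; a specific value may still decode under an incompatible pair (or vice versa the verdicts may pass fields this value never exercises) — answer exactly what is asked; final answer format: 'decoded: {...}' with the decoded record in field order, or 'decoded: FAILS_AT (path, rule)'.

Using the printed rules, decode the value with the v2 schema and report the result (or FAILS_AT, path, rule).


in Event below, arrows point writer -> reader
migrating the Event value to v2:
  tier := "PUSH"
  attrs := null (absent, optional -> null)
  active := null (absent, optional -> null)
  primary := null (absent, optional -> null)
  archived := false (absent -> default)
  writer codes: unknown -> dropped
  writer verified: unknown -> dropped
  => decoded: {"tier": "PUSH", "attrs": null, "active": null, "primary": null, "archived": false}
checking off the Event differences that do not matter here:
  enum Channel (field tier in record Event): symbol HIGH added -> matters for Event compatibility verdicts, not for this value's decode

decoded: {"tier": "PUSH", "attrs": null, "active": null, "primary": null, "archived": false}


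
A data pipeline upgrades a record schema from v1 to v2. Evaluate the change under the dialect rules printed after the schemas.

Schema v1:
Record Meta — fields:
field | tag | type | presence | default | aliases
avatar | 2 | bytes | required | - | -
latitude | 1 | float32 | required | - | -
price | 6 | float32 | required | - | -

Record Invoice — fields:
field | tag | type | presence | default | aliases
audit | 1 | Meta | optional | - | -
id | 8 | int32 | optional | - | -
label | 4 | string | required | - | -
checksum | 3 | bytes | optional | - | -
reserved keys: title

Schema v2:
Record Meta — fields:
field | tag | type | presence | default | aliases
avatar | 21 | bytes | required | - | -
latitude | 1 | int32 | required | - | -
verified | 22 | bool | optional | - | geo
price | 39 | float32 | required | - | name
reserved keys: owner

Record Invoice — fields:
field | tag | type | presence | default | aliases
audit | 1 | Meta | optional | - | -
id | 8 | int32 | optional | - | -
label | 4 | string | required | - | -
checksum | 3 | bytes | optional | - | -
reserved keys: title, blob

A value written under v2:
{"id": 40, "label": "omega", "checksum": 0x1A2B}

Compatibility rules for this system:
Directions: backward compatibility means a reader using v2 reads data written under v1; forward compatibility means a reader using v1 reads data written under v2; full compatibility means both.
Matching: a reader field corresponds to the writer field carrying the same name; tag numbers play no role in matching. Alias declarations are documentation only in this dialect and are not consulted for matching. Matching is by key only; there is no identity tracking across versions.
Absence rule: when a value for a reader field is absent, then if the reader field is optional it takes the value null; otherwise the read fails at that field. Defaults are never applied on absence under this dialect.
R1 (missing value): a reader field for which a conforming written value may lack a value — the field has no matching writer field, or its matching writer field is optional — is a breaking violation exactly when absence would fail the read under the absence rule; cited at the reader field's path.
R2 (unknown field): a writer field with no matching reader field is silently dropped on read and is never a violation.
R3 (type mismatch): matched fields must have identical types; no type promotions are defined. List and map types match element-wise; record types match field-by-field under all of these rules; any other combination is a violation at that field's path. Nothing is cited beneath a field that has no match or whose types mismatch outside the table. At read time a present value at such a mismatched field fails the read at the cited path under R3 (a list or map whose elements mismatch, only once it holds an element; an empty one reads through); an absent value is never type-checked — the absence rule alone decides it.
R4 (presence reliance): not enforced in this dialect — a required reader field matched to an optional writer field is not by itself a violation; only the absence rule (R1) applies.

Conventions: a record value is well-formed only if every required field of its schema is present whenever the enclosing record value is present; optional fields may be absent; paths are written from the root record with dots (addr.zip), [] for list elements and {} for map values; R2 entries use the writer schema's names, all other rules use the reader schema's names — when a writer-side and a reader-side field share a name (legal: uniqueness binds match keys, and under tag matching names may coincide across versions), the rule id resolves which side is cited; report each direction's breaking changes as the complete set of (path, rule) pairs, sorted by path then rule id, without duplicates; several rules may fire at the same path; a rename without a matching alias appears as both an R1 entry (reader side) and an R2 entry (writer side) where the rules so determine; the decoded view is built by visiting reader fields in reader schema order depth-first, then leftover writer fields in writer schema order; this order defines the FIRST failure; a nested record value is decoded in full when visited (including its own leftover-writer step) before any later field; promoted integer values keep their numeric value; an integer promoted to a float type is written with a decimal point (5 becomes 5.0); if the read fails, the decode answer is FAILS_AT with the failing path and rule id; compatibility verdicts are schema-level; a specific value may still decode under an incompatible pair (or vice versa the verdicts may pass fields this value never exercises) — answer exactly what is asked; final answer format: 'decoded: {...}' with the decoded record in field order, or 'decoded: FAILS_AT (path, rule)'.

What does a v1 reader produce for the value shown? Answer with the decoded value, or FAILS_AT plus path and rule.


each type pair in Invoice: writer, then reader
migrating the Invoice value to v1:
  audit := null (missing; optional => null)
  id := 40
  label := "omega"
  checksum := 0x1A2B
  => decoded: {"audit": null, "id": 40, "label": "omega", "checksum": 0x1A2B}
the rest of the Invoice diff is inert for this question:
  added field verified to record Meta: optional bool, tag 22 (in v2 it sits immediately before price) -> fires no rule on Invoice under this dialect and leaves the result unchanged
  field avatar in record Meta: tag 2 changed to 21 -> fires no rule on Invoice under this dialect and leaves the result unchanged
  field latitude in record Meta: type float32 changed to int32 -> schema-level compatibility only; this Invoice value's decode is unchanged
  field price in record Meta: tag 6 changed to 39 -> fires no rule on Invoice under this dialect and leaves the result unchanged

decoded: {"audit": null, "id": 40, "label": "omega", "checksum": 0x1A2B}


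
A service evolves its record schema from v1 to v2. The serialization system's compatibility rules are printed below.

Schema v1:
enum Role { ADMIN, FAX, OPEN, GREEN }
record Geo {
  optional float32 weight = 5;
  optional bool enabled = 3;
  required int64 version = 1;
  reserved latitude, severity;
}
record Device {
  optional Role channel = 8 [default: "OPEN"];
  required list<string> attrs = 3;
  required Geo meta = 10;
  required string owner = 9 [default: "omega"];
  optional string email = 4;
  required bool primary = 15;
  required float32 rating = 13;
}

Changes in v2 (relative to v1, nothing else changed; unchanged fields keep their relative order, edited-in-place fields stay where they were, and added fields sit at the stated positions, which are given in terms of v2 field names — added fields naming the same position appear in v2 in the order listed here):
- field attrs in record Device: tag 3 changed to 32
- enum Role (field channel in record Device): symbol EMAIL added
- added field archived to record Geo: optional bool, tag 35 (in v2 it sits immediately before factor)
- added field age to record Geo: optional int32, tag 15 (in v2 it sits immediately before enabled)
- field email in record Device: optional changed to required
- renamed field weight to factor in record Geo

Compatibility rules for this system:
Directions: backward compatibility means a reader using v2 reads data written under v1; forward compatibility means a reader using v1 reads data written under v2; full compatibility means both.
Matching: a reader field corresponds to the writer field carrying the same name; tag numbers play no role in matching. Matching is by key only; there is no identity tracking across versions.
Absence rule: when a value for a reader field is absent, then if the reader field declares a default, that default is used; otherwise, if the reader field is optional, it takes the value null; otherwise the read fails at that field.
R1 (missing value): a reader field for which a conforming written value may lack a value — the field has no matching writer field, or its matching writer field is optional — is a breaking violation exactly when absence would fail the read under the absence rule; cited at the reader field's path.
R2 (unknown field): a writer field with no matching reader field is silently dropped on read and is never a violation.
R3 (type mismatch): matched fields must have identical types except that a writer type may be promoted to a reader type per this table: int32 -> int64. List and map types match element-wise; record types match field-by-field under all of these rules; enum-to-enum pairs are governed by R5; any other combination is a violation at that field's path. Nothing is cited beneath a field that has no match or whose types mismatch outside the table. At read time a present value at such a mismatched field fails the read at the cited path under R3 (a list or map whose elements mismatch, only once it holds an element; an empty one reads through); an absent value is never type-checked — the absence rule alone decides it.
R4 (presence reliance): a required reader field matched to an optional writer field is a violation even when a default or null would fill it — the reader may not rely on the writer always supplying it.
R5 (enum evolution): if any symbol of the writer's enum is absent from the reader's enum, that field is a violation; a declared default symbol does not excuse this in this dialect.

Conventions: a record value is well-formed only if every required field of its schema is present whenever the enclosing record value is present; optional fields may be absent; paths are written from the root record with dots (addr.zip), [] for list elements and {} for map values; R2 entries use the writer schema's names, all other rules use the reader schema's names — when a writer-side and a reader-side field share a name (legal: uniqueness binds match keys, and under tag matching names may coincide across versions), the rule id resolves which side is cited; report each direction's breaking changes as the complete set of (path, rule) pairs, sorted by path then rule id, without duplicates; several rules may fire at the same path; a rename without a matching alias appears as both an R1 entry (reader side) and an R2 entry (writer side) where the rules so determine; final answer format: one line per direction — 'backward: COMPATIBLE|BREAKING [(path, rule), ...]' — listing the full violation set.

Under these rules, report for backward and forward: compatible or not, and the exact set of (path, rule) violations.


arrows below run writer -> reader for Device
backward for Device (reader v2, writer v1):
  channel: Role -> Role, writer optional; from channel
  attrs: list<string> -> list<string>, writer required; from attrs
  meta: Geo -> Geo, writer required; from meta
  owner: string -> string, writer required; from owner
  email: string -> string, writer optional; from email
  primary: bool -> bool, writer required; from primary
  rating: float32 -> float32, writer required; from rating
  meta.archived: no writer-side match
  meta.factor: no writer-side match
  meta.age: no writer-side match
  meta.enabled: bool -> bool, writer optional; from meta.enabled
  meta.version: int64 -> int64, writer required; from meta.version
  meta.weight (writer side), unknown to reader
  rule R1 violated at email
  rule R4 violated at email
  => backward: BREAKING (2)
forward for Device (reader v1, writer v2):
  channel: Role -> Role, writer optional; from channel
  attrs: list<string> -> list<string>, writer required; from attrs
  meta: Geo -> Geo, writer required; from meta
  owner: string -> string, writer required; from owner
  email: string -> string, writer required; from email
  primary: bool -> bool, writer required; from primary
  rating: float32 -> float32, writer required; from rating
  meta.weight: no writer-side match
  meta.enabled: bool -> bool, writer optional; from meta.enabled
  meta.version: int64 -> int64, writer required; from meta.version
  meta.archived (writer side), unknown to reader
  meta.factor (writer side), unknown to reader
  meta.age (writer side), unknown to reader
  rule R5 violated at channel
  => forward: BREAKING (1)

backward: BREAKING [(email, R1), (email, R4)]; forward: BREAKING [(channel, R5)]


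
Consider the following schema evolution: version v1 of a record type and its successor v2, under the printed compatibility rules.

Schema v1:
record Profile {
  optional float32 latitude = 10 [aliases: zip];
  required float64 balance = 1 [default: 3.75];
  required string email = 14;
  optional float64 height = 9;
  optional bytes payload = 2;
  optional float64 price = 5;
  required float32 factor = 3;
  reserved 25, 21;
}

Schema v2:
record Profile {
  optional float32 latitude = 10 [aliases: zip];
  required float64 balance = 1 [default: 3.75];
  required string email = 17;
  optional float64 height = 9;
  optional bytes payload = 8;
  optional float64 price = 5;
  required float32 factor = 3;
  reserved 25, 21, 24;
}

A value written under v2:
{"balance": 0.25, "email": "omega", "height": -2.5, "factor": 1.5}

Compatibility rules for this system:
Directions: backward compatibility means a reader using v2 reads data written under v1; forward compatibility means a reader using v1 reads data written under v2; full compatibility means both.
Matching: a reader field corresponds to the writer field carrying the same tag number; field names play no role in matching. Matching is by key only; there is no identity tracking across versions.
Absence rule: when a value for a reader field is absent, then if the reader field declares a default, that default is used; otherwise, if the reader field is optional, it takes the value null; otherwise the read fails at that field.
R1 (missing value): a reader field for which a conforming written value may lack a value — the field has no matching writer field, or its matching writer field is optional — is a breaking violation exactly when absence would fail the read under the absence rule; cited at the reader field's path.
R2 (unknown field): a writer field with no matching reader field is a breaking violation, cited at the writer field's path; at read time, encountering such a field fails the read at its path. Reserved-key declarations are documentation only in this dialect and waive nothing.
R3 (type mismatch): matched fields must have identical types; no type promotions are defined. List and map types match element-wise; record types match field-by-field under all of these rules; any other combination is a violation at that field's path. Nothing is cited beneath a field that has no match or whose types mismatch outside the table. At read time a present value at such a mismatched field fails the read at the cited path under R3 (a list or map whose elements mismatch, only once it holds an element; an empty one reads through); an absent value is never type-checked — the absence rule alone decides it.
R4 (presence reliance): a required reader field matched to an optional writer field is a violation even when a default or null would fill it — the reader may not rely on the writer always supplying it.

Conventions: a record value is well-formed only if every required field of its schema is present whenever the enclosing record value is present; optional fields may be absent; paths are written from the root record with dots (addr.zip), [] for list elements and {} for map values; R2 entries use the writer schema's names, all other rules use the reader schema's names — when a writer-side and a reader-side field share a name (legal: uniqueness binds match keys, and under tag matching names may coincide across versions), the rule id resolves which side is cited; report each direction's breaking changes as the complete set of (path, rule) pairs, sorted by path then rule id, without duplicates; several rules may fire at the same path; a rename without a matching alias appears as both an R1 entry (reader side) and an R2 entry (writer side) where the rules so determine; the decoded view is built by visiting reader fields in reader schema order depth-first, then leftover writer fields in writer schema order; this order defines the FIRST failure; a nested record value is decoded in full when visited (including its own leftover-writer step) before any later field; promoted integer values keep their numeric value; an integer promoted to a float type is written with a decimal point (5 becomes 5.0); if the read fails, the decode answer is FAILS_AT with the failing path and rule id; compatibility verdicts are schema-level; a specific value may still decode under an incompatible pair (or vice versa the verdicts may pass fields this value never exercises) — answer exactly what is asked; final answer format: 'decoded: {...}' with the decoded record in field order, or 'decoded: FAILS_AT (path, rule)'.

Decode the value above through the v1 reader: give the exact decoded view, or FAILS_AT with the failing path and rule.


decoded: FAILS_AT (email, R1)

in Profile below, arrows point writer -> reader
decoding the Profile value with the v1 reader:
  latitude := null (absent, optional -> null)
  balance := 0.25
  read fails at email under R1 (no fill)
  => FAILS_AT (email, R1)
the rest of the Profile diff is inert for this question:
  field payload in record Profile: tag 2 changed to 8 -> shifts the Profile verdicts, not this decode


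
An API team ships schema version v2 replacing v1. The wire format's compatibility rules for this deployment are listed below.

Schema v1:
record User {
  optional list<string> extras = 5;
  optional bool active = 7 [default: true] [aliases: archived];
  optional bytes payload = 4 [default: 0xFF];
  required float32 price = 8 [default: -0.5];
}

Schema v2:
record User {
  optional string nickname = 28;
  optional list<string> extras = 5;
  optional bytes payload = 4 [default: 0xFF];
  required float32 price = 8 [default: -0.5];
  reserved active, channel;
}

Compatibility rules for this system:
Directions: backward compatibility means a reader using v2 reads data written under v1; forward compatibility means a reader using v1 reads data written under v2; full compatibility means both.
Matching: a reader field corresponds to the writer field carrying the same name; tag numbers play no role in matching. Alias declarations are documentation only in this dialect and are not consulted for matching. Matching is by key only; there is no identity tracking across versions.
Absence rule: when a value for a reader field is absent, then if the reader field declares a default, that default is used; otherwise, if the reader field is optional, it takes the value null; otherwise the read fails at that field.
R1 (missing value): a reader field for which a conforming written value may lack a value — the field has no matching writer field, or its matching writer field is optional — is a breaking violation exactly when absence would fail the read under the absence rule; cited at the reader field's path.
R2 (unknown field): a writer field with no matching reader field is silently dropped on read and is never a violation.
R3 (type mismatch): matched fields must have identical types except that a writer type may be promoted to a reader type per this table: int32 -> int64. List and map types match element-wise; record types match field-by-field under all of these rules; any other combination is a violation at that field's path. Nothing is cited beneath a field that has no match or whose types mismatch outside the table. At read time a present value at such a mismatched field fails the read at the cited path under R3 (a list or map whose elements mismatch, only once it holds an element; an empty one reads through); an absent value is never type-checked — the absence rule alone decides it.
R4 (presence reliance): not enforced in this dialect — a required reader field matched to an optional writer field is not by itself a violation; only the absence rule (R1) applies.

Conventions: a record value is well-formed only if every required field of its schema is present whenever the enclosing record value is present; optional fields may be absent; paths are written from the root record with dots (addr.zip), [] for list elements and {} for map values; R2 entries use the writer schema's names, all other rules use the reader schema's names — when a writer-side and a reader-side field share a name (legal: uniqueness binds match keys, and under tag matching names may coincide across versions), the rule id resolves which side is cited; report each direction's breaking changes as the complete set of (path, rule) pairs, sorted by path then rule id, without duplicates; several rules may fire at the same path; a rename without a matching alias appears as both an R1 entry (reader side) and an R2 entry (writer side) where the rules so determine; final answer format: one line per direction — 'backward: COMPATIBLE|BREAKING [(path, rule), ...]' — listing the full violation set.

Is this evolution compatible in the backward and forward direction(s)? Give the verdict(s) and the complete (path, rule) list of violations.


backward: COMPATIBLE []; forward: COMPATIBLE []

each type pair in User: writer, then reader
backward analysis of User with v2 as reader and v1 as writer:
  nickname has no writer counterpart
  extras <- extras (list<string> -> list<string>, writer optional)
  payload <- payload (bytes -> bytes, writer optional)
  price <- price (float32 -> float32, writer required)
  active (writer side), unknown to reader
  nothing fires on User: backward is COMPATIBLE
forward analysis of User with v1 as reader and v2 as writer:
  extras <- extras (list<string> -> list<string>, writer optional)
  active has no writer counterpart
  payload <- payload (bytes -> bytes, writer optional)
  price <- price (float32 -> float32, writer required)
  nickname (writer side), unknown to reader
  nothing fires on User: forward is COMPATIBLE


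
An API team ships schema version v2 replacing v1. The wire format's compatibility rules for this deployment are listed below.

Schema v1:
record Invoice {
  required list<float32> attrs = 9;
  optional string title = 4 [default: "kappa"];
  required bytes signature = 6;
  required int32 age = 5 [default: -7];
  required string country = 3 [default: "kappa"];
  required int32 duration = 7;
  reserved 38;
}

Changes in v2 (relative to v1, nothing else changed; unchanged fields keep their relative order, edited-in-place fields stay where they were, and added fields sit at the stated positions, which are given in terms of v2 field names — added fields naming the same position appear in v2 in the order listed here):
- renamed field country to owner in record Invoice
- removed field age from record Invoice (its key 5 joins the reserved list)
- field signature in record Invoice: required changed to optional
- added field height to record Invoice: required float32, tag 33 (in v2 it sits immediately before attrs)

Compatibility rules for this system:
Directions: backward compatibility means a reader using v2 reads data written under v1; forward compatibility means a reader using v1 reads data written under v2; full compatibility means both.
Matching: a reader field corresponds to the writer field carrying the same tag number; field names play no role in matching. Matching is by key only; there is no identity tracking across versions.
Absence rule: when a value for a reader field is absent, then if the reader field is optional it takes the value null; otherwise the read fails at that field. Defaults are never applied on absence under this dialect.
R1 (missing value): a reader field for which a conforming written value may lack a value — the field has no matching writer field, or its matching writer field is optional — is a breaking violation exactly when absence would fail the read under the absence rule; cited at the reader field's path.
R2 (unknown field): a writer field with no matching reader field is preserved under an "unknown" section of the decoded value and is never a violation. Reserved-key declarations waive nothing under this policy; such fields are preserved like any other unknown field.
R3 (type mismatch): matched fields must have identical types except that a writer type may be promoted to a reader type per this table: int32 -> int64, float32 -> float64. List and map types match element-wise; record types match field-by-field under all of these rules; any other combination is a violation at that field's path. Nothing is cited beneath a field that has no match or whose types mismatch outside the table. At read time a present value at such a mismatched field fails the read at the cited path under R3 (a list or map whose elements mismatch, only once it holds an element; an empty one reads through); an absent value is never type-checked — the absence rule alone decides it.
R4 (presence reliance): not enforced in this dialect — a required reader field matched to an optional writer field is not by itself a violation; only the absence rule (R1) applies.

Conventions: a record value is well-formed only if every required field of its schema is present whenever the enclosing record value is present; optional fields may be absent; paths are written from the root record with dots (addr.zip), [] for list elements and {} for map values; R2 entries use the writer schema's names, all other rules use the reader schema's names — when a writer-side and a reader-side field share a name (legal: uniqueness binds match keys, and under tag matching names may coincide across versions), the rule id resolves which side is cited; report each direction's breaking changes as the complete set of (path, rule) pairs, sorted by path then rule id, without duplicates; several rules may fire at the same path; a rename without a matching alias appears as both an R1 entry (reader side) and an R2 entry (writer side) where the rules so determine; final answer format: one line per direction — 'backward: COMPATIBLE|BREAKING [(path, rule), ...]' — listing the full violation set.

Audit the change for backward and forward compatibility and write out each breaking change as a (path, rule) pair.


arrows below run writer -> reader for Invoice
backward on Invoice — v2 reading data written by v1:
  height: no writer match
  list<float32> -> list<float32>, writer required: attrs aligns to attrs
  string -> string, writer optional: title aligns to title
  bytes -> bytes, writer required: signature aligns to signature
  string -> string, writer required: owner aligns to country
  int32 -> int32, writer required: duration aligns to duration
  leftover writer field: age
  rule R1 violated at height
  => backward verdict for Invoice: BREAKING, 1 violation(s)
forward on Invoice — v1 reading data written by v2:
  list<float32> -> list<float32>, writer required: attrs aligns to attrs
  string -> string, writer optional: title aligns to title
  bytes -> bytes, writer optional: signature aligns to signature
  age: no writer match
  string -> string, writer required: country aligns to owner
  int32 -> int32, writer required: duration aligns to duration
  leftover writer field: height
  rule R1 violated at age
  rule R1 violated at signature
  => forward verdict for Invoice: BREAKING, 2 violation(s)

backward: BREAKING [(height, R1)]; forward: BREAKING [(age, R1), (signature, R1)]
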